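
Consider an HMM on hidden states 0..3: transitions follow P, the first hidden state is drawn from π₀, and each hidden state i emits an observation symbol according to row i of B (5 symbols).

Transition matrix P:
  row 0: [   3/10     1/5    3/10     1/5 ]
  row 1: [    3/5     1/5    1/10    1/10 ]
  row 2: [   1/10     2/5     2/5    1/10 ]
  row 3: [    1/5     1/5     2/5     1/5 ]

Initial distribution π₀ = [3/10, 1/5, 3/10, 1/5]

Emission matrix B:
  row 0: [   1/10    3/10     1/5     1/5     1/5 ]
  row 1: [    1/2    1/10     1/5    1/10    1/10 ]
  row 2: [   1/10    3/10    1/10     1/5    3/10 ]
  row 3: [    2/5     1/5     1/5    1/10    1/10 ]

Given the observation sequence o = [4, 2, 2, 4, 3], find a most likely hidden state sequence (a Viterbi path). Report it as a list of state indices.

path = [2, 1, 0, 2, 2]

t=0: δ = [6.000e-02, 2.000e-02, 9.000e-02, 2.000e-02]  (obs o_0=4)
t=1: δ = [3.600e-03, 7.200e-03, 3.600e-03, 2.400e-03]  ψ = [0, 2, 2, 0]  (obs o_1=2)
t=2: δ = [8.640e-04, 2.880e-04, 1.440e-04, 1.440e-04]  ψ = [1, 1, 2, 0]  (obs o_2=2)
t=3: δ = [5.184e-05, 1.728e-05, 7.776e-05, 1.728e-05]  ψ = [0, 0, 0, 0]  (obs o_3=4)
t=4: δ = [3.110e-06, 3.110e-06, 6.221e-06, 1.037e-06]  ψ = [0, 2, 2, 0]  (obs o_4=3)
backtrack: best end state = 2; path = [2, 1, 0, 2, 2]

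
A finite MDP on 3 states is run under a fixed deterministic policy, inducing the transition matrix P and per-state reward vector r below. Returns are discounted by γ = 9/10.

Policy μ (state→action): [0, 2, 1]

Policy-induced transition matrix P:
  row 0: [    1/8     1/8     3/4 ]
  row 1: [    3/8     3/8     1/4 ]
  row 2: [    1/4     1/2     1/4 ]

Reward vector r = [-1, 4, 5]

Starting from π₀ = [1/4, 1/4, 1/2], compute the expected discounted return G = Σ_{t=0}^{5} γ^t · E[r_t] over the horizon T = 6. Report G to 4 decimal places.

t=0: π = [0.2500, 0.2500, 0.5000], E[r] = 3.2500, γ^t·E[r] = 3.250000, running G = 3.250000
t=1: π = [0.2500, 0.3750, 0.3750], E[r] = 3.1250, γ^t·E[r] = 2.812500, running G = 6.062500
t=2: π = [0.2656, 0.3594, 0.3750], E[r] = 3.0469, γ^t·E[r] = 2.467969, running G = 8.530469
t=3: π = [0.2617, 0.3555, 0.3828], E[r] = 3.0742, γ^t·E[r] = 2.241105, running G = 10.771574
t=4: π = [0.2617, 0.3574, 0.3809], E[r] = 3.0723, γ^t·E[r] = 2.015713, running G = 12.787288
t=5: π = [0.2620, 0.3572, 0.3809], E[r] = 3.0710, γ^t·E[r] = 1.813421, running G = 14.600709

G = 14.6007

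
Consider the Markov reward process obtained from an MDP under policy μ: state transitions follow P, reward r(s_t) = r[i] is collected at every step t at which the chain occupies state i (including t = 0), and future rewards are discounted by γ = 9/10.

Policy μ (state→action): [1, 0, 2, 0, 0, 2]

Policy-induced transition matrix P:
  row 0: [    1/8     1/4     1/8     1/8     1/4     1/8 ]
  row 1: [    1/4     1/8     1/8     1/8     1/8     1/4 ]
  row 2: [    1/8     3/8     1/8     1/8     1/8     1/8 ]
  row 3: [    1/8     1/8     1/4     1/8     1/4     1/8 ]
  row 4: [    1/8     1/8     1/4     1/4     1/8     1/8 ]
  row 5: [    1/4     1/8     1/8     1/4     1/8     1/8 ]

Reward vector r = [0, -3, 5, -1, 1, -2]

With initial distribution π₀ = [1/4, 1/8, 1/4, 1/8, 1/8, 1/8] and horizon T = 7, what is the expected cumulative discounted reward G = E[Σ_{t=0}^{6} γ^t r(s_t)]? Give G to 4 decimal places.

G = 0.4134

t=0: π = [0.2500, 0.1250, 0.2500, 0.1250, 0.1250, 0.1250], E[r] = 0.6250, γ^t·E[r] = 0.625000, running G = 0.625000
t=1: π = [0.1563, 0.2188, 0.1563, 0.1563, 0.1719, 0.1406], E[r] = -0.1406, γ^t·E[r] = -0.126563, running G = 0.498438
t=2: π = [0.1699, 0.1836, 0.1660, 0.1641, 0.1641, 0.1523], E[r] = -0.0254, γ^t·E[r] = -0.020566, running G = 0.477871
t=3: π = [0.1670, 0.1877, 0.1660, 0.1646, 0.1667, 0.1479], E[r] = -0.0269, γ^t·E[r] = -0.019578, running G = 0.458293
t=4: π = [0.1670, 0.1874, 0.1664, 0.1643, 0.1664, 0.1485], E[r] = -0.0249, γ^t·E[r] = -0.016338, running G = 0.441955
t=5: π = [0.1670, 0.1875, 0.1663, 0.1644, 0.1664, 0.1484], E[r] = -0.0255, γ^t·E[r] = -0.015045, running G = 0.426910
t=6: π = [0.1670, 0.1875, 0.1663, 0.1644, 0.1664, 0.1484], E[r] = -0.0254, γ^t·E[r] = -0.013524, running G = 0.413386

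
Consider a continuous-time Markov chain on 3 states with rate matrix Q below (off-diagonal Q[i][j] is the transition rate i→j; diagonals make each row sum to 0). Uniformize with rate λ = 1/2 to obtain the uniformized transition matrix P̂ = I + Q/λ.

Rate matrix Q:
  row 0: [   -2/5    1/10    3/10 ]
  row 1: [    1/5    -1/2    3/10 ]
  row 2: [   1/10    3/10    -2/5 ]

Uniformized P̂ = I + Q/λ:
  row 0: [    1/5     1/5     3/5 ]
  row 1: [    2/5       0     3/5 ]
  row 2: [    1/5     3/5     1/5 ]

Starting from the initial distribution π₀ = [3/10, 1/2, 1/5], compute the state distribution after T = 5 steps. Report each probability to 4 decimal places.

t=0: π = [0.3000, 0.5000, 0.2000]
t=1: π = [0.3000, 0.1800, 0.5200]
t=2: π = [0.2360, 0.3720, 0.3920]
t=3: π = [0.2744, 0.2824, 0.4432]
t=4: π = [0.2565, 0.3208, 0.4227]
t=5: π = [0.2642, 0.3049, 0.4309]

π = [0.2642, 0.3049, 0.4309]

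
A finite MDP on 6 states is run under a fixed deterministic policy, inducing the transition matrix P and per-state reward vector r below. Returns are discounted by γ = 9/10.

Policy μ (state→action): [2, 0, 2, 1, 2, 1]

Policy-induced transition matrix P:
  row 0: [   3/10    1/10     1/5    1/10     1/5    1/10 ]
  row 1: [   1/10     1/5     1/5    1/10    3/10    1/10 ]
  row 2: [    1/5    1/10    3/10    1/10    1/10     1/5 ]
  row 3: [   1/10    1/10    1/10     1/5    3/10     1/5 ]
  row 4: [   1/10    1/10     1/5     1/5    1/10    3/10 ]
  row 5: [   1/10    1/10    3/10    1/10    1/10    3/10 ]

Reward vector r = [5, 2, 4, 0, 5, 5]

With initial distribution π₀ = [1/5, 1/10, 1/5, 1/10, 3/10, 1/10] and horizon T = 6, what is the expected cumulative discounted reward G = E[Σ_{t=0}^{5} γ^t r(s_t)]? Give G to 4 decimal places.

t=0: π = [0.2000, 0.1000, 0.2000, 0.1000, 0.3000, 0.1000], E[r] = 4.0000, γ^t·E[r] = 4.000000, running G = 4.000000
t=1: π = [0.1600, 0.1100, 0.2200, 0.1400, 0.1600, 0.2100], E[r] = 3.7500, γ^t·E[r] = 3.375000, running G = 7.375000
t=2: π = [0.1540, 0.1110, 0.2290, 0.1300, 0.1660, 0.2100], E[r] = 3.7880, γ^t·E[r] = 3.068280, running G = 10.443280
t=3: π = [0.1537, 0.1111, 0.2309, 0.1296, 0.1636, 0.2111], E[r] = 3.7878, γ^t·E[r] = 2.761306, running G = 13.204586
t=4: π = [0.1538, 0.1111, 0.2312, 0.1293, 0.1635, 0.2110], E[r] = 3.7888, γ^t·E[r] = 2.485851, running G = 15.690438
t=5: π = [0.1539, 0.1111, 0.2313, 0.1293, 0.1635, 0.2110], E[r] = 3.7890, γ^t·E[r] = 2.237344, running G = 17.927781

G = 17.9278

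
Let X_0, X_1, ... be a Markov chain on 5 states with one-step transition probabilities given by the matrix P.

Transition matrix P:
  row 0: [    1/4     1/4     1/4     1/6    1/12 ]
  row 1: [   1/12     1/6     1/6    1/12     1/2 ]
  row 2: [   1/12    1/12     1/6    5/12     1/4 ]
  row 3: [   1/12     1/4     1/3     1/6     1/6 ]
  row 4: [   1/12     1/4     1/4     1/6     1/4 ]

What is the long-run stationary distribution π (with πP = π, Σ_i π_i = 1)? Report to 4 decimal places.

π = [0.1000, 0.1951, 0.2318, 0.2084, 0.2647]

Balance equations π_j = Σ_i π_i·P[i][j]:
  π_0 = 1/4·π_0 + 1/12·π_1 + 1/12·π_2 + 1/12·π_3 + 1/12·π_4
  π_1 = 1/4·π_0 + 1/6·π_1 + 1/12·π_2 + 1/4·π_3 + 1/4·π_4
  π_2 = 1/4·π_0 + 1/6·π_1 + 1/6·π_2 + 1/3·π_3 + 1/4·π_4
  π_3 = 1/6·π_0 + 1/12·π_1 + 5/12·π_2 + 1/6·π_3 + 1/6·π_4
  normalize: π_0 + π_1 + π_2 + π_3 + π_4 = 1
Solving the linear system gives exactly π = [1/10, 383/1963, 35/151, 409/1963, 5197/19630].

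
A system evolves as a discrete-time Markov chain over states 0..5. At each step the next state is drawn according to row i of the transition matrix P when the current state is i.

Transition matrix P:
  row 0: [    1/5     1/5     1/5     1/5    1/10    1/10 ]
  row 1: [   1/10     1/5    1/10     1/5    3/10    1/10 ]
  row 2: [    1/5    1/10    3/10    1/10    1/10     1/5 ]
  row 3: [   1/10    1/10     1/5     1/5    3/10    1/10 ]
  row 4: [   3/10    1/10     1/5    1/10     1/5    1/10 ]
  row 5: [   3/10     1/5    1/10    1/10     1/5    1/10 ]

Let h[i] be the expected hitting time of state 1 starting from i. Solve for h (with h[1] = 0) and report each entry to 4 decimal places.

First-step conditioning: h[1] = 0; for i ≠ 1, h[i] = 1 + Σ_k P[i][k]·h[k].
  h[0] = 1 + 1/5·h[0] + 1/5·h[2] + 1/5·h[3] + 1/10·h[4] + 1/10·h[5]
  h[2] = 1 + 1/5·h[0] + 3/10·h[2] + 1/10·h[3] + 1/10·h[4] + 1/5·h[5]
  h[3] = 1 + 1/10·h[0] + 1/5·h[2] + 1/5·h[3] + 3/10·h[4] + 1/10·h[5]
  h[4] = 1 + 3/10·h[0] + 1/5·h[2] + 1/10·h[3] + 1/5·h[4] + 1/10·h[5]
  h[5] = 1 + 3/10·h[0] + 1/10·h[2] + 1/10·h[3] + 1/5·h[4] + 1/10·h[5]
Solving the 5×5 linear system over states ≠ 1 gives exactly h = [41860/6203, 0, 45900/6203, 46865/6203, 45955/6203, 41365/6203] (h[1] = 0 is the target).

h = [6.7483, 0.0000, 7.3996, 7.5552, 7.4085, 6.6685]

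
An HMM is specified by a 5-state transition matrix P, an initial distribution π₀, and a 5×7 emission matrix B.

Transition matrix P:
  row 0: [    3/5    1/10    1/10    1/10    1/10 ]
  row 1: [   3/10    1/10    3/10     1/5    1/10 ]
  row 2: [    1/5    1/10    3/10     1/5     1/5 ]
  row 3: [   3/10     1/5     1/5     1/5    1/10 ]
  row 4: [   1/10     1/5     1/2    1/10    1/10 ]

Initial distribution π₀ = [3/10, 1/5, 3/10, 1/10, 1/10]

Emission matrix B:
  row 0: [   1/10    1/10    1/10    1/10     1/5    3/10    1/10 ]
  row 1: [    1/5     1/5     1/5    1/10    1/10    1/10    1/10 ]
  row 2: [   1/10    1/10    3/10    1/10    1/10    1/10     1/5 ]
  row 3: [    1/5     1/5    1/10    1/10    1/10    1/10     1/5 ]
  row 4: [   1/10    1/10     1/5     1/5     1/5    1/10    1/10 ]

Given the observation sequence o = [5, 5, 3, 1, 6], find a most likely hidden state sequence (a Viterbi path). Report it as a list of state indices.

path = [0, 0, 0, 0, 0]

t=0: δ = [9.000e-02, 2.000e-02, 3.000e-02, 1.000e-02, 1.000e-02]  (obs o_0=5)
t=1: δ = [1.620e-02, 9.000e-04, 9.000e-04, 9.000e-04, 9.000e-04]  ψ = [0, 0, 0, 0, 0]  (obs o_1=5)
t=2: δ = [9.720e-04, 1.620e-04, 1.620e-04, 1.620e-04, 3.240e-04]  ψ = [0, 0, 0, 0, 0]  (obs o_2=3)
t=3: δ = [5.832e-05, 1.944e-05, 1.620e-05, 1.944e-05, 9.720e-06]  ψ = [0, 0, 4, 0, 0]  (obs o_3=1)
t=4: δ = [3.499e-06, 5.832e-07, 1.166e-06, 1.166e-06, 5.832e-07]  ψ = [0, 0, 0, 0, 0]  (obs o_4=6)
backtrack: best end state = 0; path = [0, 0, 0, 0, 0]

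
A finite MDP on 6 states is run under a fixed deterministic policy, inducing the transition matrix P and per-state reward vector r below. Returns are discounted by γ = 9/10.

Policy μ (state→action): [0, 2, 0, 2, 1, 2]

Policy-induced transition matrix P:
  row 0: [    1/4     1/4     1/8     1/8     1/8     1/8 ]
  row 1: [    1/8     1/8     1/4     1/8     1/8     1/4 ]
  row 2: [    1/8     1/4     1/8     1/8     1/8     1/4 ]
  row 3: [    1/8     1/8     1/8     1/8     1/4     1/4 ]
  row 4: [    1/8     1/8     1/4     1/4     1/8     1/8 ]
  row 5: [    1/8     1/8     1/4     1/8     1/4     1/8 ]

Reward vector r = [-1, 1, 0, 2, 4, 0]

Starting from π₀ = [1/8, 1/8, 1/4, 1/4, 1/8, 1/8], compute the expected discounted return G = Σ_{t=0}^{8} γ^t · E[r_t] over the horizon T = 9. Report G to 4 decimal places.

G = 6.0542

t=0: π = [0.1250, 0.1250, 0.2500, 0.2500, 0.1250, 0.1250], E[r] = 1.0000, γ^t·E[r] = 1.000000, running G = 1.000000
t=1: π = [0.1406, 0.1719, 0.1719, 0.1406, 0.1719, 0.2031], E[r] = 1.0000, γ^t·E[r] = 0.900000, running G = 1.900000
t=2: π = [0.1426, 0.1641, 0.1934, 0.1465, 0.1680, 0.1855], E[r] = 0.9863, γ^t·E[r] = 0.798926, running G = 2.698926
t=3: π = [0.1428, 0.1670, 0.1897, 0.1460, 0.1665, 0.1880], E[r] = 0.9822, γ^t·E[r] = 0.716008, running G = 3.414933
t=4: π = [0.1429, 0.1666, 0.1902, 0.1458, 0.1667, 0.1878], E[r] = 0.9823, γ^t·E[r] = 0.644507, running G = 4.059440
t=5: π = [0.1429, 0.1666, 0.1901, 0.1458, 0.1667, 0.1878], E[r] = 0.9823, γ^t·E[r] = 0.580029, running G = 4.639469
t=6: π = [0.1429, 0.1666, 0.1901, 0.1458, 0.1667, 0.1878], E[r] = 0.9823, γ^t·E[r] = 0.522022, running G = 5.161491
t=7: π = [0.1429, 0.1666, 0.1901, 0.1458, 0.1667, 0.1878], E[r] = 0.9823, γ^t·E[r] = 0.469820, running G = 5.631312
t=8: π = [0.1429, 0.1666, 0.1901, 0.1458, 0.1667, 0.1878], E[r] = 0.9823, γ^t·E[r] = 0.422838, running G = 6.054150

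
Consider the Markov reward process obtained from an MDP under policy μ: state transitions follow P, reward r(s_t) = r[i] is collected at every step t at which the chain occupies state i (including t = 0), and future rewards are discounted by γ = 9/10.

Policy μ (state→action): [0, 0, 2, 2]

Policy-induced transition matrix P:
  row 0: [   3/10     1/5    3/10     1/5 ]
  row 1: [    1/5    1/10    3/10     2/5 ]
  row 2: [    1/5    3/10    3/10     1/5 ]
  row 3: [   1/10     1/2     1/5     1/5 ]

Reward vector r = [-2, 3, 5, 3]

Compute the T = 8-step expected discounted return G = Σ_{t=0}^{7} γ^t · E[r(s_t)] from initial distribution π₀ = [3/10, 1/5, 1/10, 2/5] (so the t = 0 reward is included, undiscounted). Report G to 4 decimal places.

t=0: π = [0.3000, 0.2000, 0.1000, 0.4000], E[r] = 1.7000, γ^t·E[r] = 1.700000, running G = 1.700000
t=1: π = [0.1900, 0.3100, 0.2600, 0.2400], E[r] = 2.5700, γ^t·E[r] = 2.313000, running G = 4.013000
t=2: π = [0.1950, 0.2670, 0.2760, 0.2620], E[r] = 2.5770, γ^t·E[r] = 2.087370, running G = 6.100370
t=3: π = [0.1933, 0.2795, 0.2738, 0.2534], E[r] = 2.5811, γ^t·E[r] = 1.881622, running G = 7.981992
t=4: π = [0.1940, 0.2755, 0.2747, 0.2559], E[r] = 2.5794, γ^t·E[r] = 1.692325, running G = 9.674317
t=5: π = [0.1938, 0.2767, 0.2744, 0.2551], E[r] = 2.5798, γ^t·E[r] = 1.523331, running G = 11.197648
t=6: π = [0.1939, 0.2763, 0.2745, 0.2553], E[r] = 2.5796, γ^t·E[r] = 1.370917, running G = 12.568565
t=7: π = [0.1939, 0.2764, 0.2745, 0.2553], E[r] = 2.5797, γ^t·E[r] = 1.233846, running G = 13.802411

G = 13.8024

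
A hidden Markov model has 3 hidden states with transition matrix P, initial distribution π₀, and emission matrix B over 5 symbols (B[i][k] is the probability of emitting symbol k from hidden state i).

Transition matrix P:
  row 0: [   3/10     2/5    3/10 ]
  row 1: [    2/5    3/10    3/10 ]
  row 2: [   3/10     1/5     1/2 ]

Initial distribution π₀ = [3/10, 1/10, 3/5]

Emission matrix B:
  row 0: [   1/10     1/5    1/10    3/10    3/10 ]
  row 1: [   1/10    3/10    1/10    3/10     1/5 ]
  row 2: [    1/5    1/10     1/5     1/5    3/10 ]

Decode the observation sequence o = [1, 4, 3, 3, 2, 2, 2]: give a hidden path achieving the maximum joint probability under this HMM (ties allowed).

t=0: δ = [6.000e-02, 3.000e-02, 6.000e-02]  (obs o_0=1)
t=1: δ = [5.400e-03, 4.800e-03, 9.000e-03]  ψ = [0, 0, 2]  (obs o_1=4)
t=2: δ = [8.100e-04, 6.480e-04, 9.000e-04]  ψ = [2, 0, 2]  (obs o_2=3)
t=3: δ = [8.100e-05, 9.720e-05, 9.000e-05]  ψ = [2, 0, 2]  (obs o_3=3)
t=4: δ = [3.888e-06, 3.240e-06, 9.000e-06]  ψ = [1, 0, 2]  (obs o_4=2)
t=5: δ = [2.700e-07, 1.800e-07, 9.000e-07]  ψ = [2, 2, 2]  (obs o_5=2)
t=6: δ = [2.700e-08, 1.800e-08, 9.000e-08]  ψ = [2, 2, 2]  (obs o_6=2)
backtrack: best end state = 2; path = [2, 2, 2, 2, 2, 2, 2]

path = [2, 2, 2, 2, 2, 2, 2]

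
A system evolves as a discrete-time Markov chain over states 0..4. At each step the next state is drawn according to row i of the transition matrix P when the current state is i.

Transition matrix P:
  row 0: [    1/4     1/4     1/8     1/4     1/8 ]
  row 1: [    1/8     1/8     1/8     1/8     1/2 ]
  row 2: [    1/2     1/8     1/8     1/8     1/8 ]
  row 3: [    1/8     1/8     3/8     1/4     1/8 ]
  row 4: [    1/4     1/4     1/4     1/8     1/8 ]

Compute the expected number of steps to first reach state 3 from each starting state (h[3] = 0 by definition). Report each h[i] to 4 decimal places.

h = [5.5473, 6.4192, 6.1317, 0.0000, 6.3138]

First-step conditioning: h[3] = 0; for i ≠ 3, h[i] = 1 + Σ_k P[i][k]·h[k].
  h[0] = 1 + 1/4·h[0] + 1/4·h[1] + 1/8·h[2] + 1/8·h[4]
  h[1] = 1 + 1/8·h[0] + 1/8·h[1] + 1/8·h[2] + 1/2·h[4]
  h[2] = 1 + 1/2·h[0] + 1/8·h[1] + 1/8·h[2] + 1/8·h[4]
  h[4] = 1 + 1/4·h[0] + 1/4·h[1] + 1/4·h[2] + 1/8·h[4]
Solving the 4×4 linear system over states ≠ 3 gives exactly h = [4632/835, 1072/167, 1024/167, 0, 5272/835] (h[3] = 0 is the target).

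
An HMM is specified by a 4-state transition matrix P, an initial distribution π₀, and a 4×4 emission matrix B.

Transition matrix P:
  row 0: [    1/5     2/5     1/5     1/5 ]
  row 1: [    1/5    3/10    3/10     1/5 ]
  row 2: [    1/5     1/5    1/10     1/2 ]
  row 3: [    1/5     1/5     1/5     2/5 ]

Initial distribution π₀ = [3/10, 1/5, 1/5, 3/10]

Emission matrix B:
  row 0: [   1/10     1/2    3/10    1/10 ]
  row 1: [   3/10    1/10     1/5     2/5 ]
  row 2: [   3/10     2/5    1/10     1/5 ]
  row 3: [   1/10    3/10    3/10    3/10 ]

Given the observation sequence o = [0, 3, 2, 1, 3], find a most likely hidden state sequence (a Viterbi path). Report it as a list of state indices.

path = [2, 3, 3, 0, 1]

t=0: δ = [3.000e-02, 6.000e-02, 6.000e-02, 3.000e-02]  (obs o_0=0)
t=1: δ = [1.200e-03, 7.200e-03, 3.600e-03, 9.000e-03]  ψ = [1, 1, 1, 2]  (obs o_1=3)
t=2: δ = [5.400e-04, 4.320e-04, 2.160e-04, 1.080e-03]  ψ = [3, 1, 1, 3]  (obs o_2=2)
t=3: δ = [1.080e-04, 2.160e-05, 8.640e-05, 1.296e-04]  ψ = [3, 0, 3, 3]  (obs o_3=1)
t=4: δ = [2.592e-06, 1.728e-05, 5.184e-06, 1.555e-05]  ψ = [3, 0, 3, 3]  (obs o_4=3)
backtrack: best end state = 1; path = [2, 3, 3, 0, 1]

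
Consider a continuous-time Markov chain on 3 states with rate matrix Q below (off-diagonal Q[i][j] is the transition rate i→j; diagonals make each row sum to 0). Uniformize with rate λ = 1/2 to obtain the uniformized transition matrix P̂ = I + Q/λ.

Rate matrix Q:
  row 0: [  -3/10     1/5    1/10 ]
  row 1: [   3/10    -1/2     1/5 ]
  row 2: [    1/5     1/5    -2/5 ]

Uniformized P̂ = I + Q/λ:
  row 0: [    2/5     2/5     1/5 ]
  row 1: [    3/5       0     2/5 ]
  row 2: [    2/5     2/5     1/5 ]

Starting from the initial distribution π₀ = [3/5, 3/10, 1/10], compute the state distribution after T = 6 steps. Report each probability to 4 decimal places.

π = [0.4571, 0.2858, 0.2571]

t=0: π = [0.6000, 0.3000, 0.1000]
t=1: π = [0.4600, 0.2800, 0.2600]
t=2: π = [0.4560, 0.2880, 0.2560]
t=3: π = [0.4576, 0.2848, 0.2576]
t=4: π = [0.4570, 0.2861, 0.2570]
t=5: π = [0.4572, 0.2856, 0.2572]
t=6: π = [0.4571, 0.2858, 0.2571]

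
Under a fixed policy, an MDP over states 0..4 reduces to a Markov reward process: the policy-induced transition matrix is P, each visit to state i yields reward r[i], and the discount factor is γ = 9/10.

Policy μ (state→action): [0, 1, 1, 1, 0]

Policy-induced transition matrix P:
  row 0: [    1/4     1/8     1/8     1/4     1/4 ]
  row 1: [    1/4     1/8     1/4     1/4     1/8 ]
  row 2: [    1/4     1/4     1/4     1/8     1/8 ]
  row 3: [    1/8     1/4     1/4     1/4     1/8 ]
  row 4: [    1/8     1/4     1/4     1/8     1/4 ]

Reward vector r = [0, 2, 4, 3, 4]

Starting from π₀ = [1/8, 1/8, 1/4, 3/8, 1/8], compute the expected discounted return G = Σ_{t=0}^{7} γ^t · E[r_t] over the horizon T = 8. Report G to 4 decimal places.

t=0: π = [0.1250, 0.1250, 0.2500, 0.3750, 0.1250], E[r] = 2.8750, γ^t·E[r] = 2.875000, running G = 2.875000
t=1: π = [0.1875, 0.2188, 0.2344, 0.2031, 0.1563], E[r] = 2.6094, γ^t·E[r] = 2.348438, running G = 5.223438
t=2: π = [0.2051, 0.1992, 0.2266, 0.2012, 0.1680], E[r] = 2.5801, γ^t·E[r] = 2.089863, running G = 7.313301
t=3: π = [0.2039, 0.1995, 0.2244, 0.2007, 0.1716], E[r] = 2.5850, γ^t·E[r] = 1.884437, running G = 9.197737
t=4: π = [0.2035, 0.1996, 0.2245, 0.2005, 0.1719], E[r] = 2.5865, γ^t·E[r] = 1.696994, running G = 10.894731
t=5: π = [0.2034, 0.1996, 0.2246, 0.2004, 0.1719], E[r] = 2.5865, γ^t·E[r] = 1.527324, running G = 12.422055
t=6: π = [0.2035, 0.1996, 0.2246, 0.2004, 0.1719], E[r] = 2.5865, γ^t·E[r] = 1.374578, running G = 13.796634
t=7: π = [0.2035, 0.1996, 0.2246, 0.2004, 0.1719], E[r] = 2.5865, γ^t·E[r] = 1.237119, running G = 15.033753

G = 15.0338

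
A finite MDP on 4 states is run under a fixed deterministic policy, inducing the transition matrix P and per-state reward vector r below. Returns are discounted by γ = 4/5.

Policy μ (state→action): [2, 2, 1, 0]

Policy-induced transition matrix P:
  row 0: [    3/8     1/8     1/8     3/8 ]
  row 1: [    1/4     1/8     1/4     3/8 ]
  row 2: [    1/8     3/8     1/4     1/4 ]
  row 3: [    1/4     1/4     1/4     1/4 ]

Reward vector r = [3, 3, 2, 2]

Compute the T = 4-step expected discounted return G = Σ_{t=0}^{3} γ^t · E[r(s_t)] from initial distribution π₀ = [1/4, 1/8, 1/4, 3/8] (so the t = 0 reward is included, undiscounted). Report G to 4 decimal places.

t=0: π = [0.2500, 0.1250, 0.2500, 0.3750], E[r] = 2.3750, γ^t·E[r] = 2.375000, running G = 2.375000
t=1: π = [0.2500, 0.2344, 0.2188, 0.2969], E[r] = 2.4844, γ^t·E[r] = 1.987500, running G = 4.362500
t=2: π = [0.2539, 0.2168, 0.2188, 0.3105], E[r] = 2.4707, γ^t·E[r] = 1.581250, running G = 5.943750
t=3: π = [0.2544, 0.2185, 0.2183, 0.3088], E[r] = 2.4729, γ^t·E[r] = 1.266125, running G = 7.209875

G = 7.2099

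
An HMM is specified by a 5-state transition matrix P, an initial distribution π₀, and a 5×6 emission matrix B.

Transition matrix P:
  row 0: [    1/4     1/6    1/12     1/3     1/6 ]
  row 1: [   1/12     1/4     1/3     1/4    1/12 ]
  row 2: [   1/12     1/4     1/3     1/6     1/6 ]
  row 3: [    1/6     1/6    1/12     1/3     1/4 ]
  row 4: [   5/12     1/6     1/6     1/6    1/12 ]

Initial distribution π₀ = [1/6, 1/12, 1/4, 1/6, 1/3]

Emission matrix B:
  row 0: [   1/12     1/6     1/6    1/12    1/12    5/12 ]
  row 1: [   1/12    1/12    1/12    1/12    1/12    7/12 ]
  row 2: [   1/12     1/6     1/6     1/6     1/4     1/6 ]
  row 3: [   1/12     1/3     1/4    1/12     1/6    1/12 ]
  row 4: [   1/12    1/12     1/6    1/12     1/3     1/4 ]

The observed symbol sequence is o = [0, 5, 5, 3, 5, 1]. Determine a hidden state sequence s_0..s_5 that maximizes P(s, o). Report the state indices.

path = [4, 0, 1, 2, 1, 3]

t=0: δ = [1.389e-02, 6.944e-03, 2.083e-02, 1.389e-02, 2.778e-02]  (obs o_0=0)
t=1: δ = [4.823e-03, 3.038e-03, 1.157e-03, 3.858e-04, 8.681e-04]  ψ = [4, 2, 2, 0, 2]  (obs o_1=5)
t=2: δ = [5.023e-04, 4.689e-04, 1.688e-04, 1.340e-04, 2.009e-04]  ψ = [0, 0, 1, 0, 0]  (obs o_2=5)
t=3: δ = [1.047e-05, 9.768e-06, 2.605e-05, 1.395e-05, 6.977e-06]  ψ = [0, 1, 1, 0, 0]  (obs o_3=3)
t=4: δ = [1.211e-06, 3.799e-06, 1.447e-06, 3.876e-07, 1.085e-06]  ψ = [4, 2, 2, 3, 2]  (obs o_4=5)
t=5: δ = [7.537e-08, 7.914e-08, 2.110e-07, 3.166e-07, 2.638e-08]  ψ = [4, 1, 1, 1, 1]  (obs o_5=1)
backtrack: best end state = 3; path = [4, 0, 1, 2, 1, 3]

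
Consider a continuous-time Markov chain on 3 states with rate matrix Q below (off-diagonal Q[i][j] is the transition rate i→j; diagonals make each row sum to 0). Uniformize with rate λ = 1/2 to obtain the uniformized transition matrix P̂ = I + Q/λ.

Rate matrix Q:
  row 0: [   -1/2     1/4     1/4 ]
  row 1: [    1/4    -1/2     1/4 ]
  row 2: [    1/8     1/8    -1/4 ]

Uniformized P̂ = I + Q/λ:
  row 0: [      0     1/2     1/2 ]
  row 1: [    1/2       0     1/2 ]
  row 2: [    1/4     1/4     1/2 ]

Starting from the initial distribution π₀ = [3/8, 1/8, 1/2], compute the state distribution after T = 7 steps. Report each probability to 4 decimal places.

π = [0.2490, 0.2510, 0.5000]

t=0: π = [0.3750, 0.1250, 0.5000]
t=1: π = [0.1875, 0.3125, 0.5000]
t=2: π = [0.2813, 0.2188, 0.5000]
t=3: π = [0.2344, 0.2656, 0.5000]
t=4: π = [0.2578, 0.2422, 0.5000]
t=5: π = [0.2461, 0.2539, 0.5000]
t=6: π = [0.2520, 0.2480, 0.5000]
t=7: π = [0.2490, 0.2510, 0.5000]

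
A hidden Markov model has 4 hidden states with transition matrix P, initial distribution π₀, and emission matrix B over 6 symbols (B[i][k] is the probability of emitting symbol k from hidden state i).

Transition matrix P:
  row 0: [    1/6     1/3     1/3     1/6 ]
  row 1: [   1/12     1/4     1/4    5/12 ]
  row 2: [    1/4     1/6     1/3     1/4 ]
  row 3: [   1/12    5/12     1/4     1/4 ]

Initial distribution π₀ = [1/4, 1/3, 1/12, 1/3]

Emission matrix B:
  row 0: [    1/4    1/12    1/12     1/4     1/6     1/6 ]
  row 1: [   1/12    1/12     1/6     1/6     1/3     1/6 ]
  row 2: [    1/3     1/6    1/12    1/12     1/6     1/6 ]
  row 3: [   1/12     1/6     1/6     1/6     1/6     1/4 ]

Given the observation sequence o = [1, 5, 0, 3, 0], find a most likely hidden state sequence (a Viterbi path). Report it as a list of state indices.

path = [3, 1, 2, 0, 2]

t=0: δ = [2.083e-02, 2.778e-02, 1.389e-02, 5.556e-02]  (obs o_0=1)
t=1: δ = [7.716e-04, 3.858e-03, 2.315e-03, 3.472e-03]  ψ = [3, 3, 3, 3]  (obs o_1=5)
t=2: δ = [1.447e-04, 1.206e-04, 3.215e-04, 1.340e-04]  ψ = [2, 3, 1, 1]  (obs o_2=0)
t=3: δ = [2.009e-05, 9.303e-06, 8.931e-06, 1.340e-05]  ψ = [2, 3, 2, 2]  (obs o_3=3)
t=4: δ = [8.372e-07, 5.582e-07, 2.233e-06, 3.230e-07]  ψ = [0, 0, 0, 1]  (obs o_4=0)
backtrack: best end state = 2; path = [3, 1, 2, 0, 2]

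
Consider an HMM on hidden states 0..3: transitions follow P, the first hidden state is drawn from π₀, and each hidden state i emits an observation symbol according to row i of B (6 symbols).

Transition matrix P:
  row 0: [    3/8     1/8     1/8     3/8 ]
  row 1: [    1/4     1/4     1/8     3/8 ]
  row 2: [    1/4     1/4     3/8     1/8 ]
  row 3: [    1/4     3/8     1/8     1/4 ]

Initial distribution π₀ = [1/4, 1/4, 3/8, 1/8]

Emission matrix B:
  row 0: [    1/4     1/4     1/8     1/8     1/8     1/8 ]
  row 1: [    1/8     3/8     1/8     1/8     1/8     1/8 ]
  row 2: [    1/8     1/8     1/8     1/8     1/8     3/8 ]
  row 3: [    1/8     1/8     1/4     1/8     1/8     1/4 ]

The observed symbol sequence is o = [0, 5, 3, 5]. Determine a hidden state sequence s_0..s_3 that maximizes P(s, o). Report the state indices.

path = [2, 2, 2, 2]

t=0: δ = [6.250e-02, 3.125e-02, 4.688e-02, 1.562e-02]  (obs o_0=0)
t=1: δ = [2.930e-03, 1.465e-03, 6.592e-03, 5.859e-03]  ψ = [0, 2, 2, 0]  (obs o_1=5)
t=2: δ = [2.060e-04, 2.747e-04, 3.090e-04, 1.831e-04]  ψ = [2, 3, 2, 3]  (obs o_2=3)
t=3: δ = [9.656e-06, 9.656e-06, 4.345e-05, 2.575e-05]  ψ = [0, 2, 2, 1]  (obs o_3=5)
backtrack: best end state = 2; path = [2, 2, 2, 2]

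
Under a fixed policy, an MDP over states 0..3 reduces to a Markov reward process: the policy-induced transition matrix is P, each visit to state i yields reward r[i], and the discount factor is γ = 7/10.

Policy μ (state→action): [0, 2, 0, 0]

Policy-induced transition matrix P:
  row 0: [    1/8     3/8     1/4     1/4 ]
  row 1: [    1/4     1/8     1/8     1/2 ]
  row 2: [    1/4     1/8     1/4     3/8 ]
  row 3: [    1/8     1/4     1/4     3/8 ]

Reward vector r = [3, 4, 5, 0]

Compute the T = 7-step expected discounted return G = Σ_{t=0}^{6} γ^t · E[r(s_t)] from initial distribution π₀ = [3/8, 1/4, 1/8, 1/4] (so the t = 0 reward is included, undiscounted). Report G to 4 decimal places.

G = 7.9942

t=0: π = [0.3750, 0.2500, 0.1250, 0.2500], E[r] = 2.7500, γ^t·E[r] = 2.750000, running G = 2.750000
t=1: π = [0.1719, 0.2500, 0.2188, 0.3594], E[r] = 2.6094, γ^t·E[r] = 1.826563, running G = 4.576563
t=2: π = [0.1836, 0.2129, 0.2188, 0.3848], E[r] = 2.4961, γ^t·E[r] = 1.223086, running G = 5.799648
t=3: π = [0.1790, 0.2190, 0.2234, 0.3787], E[r] = 2.5298, γ^t·E[r] = 0.867716, running G = 6.667365
t=4: π = [0.1803, 0.2171, 0.2226, 0.3800], E[r] = 2.5223, γ^t·E[r] = 0.605606, running G = 7.272971
t=5: π = [0.1800, 0.2176, 0.2229, 0.3796], E[r] = 2.5245, γ^t·E[r] = 0.424296, running G = 7.697267
t=6: π = [0.1801, 0.2174, 0.2228, 0.3797], E[r] = 2.5239, γ^t·E[r] = 0.296939, running G = 7.994206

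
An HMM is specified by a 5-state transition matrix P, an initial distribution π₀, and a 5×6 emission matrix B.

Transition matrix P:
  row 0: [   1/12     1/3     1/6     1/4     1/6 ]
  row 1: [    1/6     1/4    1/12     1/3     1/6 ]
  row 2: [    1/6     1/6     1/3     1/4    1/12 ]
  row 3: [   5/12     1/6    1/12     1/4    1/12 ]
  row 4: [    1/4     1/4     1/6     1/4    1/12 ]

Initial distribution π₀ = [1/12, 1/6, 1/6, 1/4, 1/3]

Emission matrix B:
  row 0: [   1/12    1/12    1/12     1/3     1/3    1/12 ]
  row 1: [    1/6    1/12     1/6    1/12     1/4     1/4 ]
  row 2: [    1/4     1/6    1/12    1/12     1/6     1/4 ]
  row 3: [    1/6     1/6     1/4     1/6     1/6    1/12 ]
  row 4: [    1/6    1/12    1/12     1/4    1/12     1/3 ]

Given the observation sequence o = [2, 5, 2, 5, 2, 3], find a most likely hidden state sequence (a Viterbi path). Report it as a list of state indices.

path = [3, 1, 3, 1, 3, 0]

t=0: δ = [6.944e-03, 2.778e-02, 1.389e-02, 6.250e-02, 2.778e-02]  (obs o_0=2)
t=1: δ = [2.170e-03, 2.604e-03, 1.302e-03, 1.302e-03, 1.736e-03]  ψ = [3, 3, 3, 3, 3]  (obs o_1=5)
t=2: δ = [4.521e-05, 1.206e-04, 3.617e-05, 2.170e-04, 3.617e-05]  ψ = [3, 0, 2, 1, 1]  (obs o_2=2)
t=3: δ = [7.535e-06, 9.042e-06, 4.521e-06, 4.521e-06, 6.698e-06]  ψ = [3, 3, 3, 3, 1]  (obs o_3=5)
t=4: δ = [1.570e-07, 4.186e-07, 1.256e-07, 7.535e-07, 1.256e-07]  ψ = [3, 0, 2, 1, 1]  (obs o_4=2)
t=5: δ = [1.047e-07, 1.047e-08, 5.233e-09, 3.140e-08, 1.744e-08]  ψ = [3, 3, 3, 3, 1]  (obs o_5=3)
backtrack: best end state = 0; path = [3, 1, 3, 1, 3, 0]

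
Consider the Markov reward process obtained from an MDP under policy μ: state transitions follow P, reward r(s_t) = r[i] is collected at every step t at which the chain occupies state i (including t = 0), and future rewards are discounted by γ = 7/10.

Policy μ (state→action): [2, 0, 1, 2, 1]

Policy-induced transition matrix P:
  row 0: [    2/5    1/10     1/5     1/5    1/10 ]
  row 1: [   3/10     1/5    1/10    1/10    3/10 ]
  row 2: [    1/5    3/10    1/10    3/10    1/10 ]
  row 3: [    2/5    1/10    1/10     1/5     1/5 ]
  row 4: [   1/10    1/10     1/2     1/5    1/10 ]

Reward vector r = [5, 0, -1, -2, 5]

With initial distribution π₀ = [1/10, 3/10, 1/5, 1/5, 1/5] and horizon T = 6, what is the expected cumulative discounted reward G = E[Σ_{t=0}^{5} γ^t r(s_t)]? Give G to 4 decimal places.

t=0: π = [0.1000, 0.3000, 0.2000, 0.2000, 0.2000], E[r] = 0.9000, γ^t·E[r] = 0.900000, running G = 0.900000
t=1: π = [0.2700, 0.1700, 0.1900, 0.1900, 0.1800], E[r] = 1.6800, γ^t·E[r] = 1.176000, running G = 2.076000
t=2: π = [0.2910, 0.1550, 0.1990, 0.2020, 0.1530], E[r] = 1.6170, γ^t·E[r] = 0.792330, running G = 2.868330
t=3: π = [0.2988, 0.1553, 0.1903, 0.2044, 0.1512], E[r] = 1.6509, γ^t·E[r] = 0.566259, running G = 3.434589
t=4: π = [0.3011, 0.1536, 0.1904, 0.2035, 0.1515], E[r] = 1.6654, γ^t·E[r] = 0.399860, running G = 3.834449
t=5: π = [0.3011, 0.1534, 0.1907, 0.2037, 0.1511], E[r] = 1.6629, γ^t·E[r] = 0.279480, running G = 4.113928

G = 4.1139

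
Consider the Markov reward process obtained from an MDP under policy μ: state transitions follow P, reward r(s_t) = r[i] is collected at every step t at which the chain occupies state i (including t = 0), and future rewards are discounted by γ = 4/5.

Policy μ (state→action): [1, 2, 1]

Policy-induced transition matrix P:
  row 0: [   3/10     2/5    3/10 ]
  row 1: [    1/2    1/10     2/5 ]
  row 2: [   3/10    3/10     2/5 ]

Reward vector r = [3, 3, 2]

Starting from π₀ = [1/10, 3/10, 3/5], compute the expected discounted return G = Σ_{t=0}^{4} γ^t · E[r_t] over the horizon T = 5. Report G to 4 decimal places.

G = 8.6038

t=0: π = [0.1000, 0.3000, 0.6000], E[r] = 2.4000, γ^t·E[r] = 2.400000, running G = 2.400000
t=1: π = [0.3600, 0.2500, 0.3900], E[r] = 2.6100, γ^t·E[r] = 2.088000, running G = 4.488000
t=2: π = [0.3500, 0.2860, 0.3640], E[r] = 2.6360, γ^t·E[r] = 1.687040, running G = 6.175040
t=3: π = [0.3572, 0.2778, 0.3650], E[r] = 2.6350, γ^t·E[r] = 1.349120, running G = 7.524160
t=4: π = [0.3556, 0.2802, 0.3643], E[r] = 2.6357, γ^t·E[r] = 1.079591, running G = 8.603751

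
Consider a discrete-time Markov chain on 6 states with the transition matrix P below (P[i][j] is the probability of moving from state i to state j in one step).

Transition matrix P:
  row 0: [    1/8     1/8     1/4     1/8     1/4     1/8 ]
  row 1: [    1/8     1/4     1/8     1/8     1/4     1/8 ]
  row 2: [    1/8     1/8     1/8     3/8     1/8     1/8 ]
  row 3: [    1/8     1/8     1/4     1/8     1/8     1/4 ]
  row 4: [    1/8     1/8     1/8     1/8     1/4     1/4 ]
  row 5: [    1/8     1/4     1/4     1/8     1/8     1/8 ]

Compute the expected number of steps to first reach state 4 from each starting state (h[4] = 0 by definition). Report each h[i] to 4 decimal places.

First-step conditioning: h[4] = 0; for i ≠ 4, h[i] = 1 + Σ_k P[i][k]·h[k].
  h[0] = 1 + 1/8·h[0] + 1/8·h[1] + 1/4·h[2] + 1/8·h[3] + 1/8·h[5]
  h[1] = 1 + 1/8·h[0] + 1/4·h[1] + 1/8·h[2] + 1/8·h[3] + 1/8·h[5]
  h[2] = 1 + 1/8·h[0] + 1/8·h[1] + 1/8·h[2] + 3/8·h[3] + 1/8·h[5]
  h[3] = 1 + 1/8·h[0] + 1/8·h[1] + 1/4·h[2] + 1/8·h[3] + 1/4·h[5]
  h[5] = 1 + 1/8·h[0] + 1/4·h[1] + 1/4·h[2] + 1/8·h[3] + 1/8·h[5]
Solving the 5×5 linear system over states ≠ 4 gives exactly h = [16136/2971, 15808/2971, 18432/2971, 18400/2971, 0, 18112/2971] (h[4] = 0 is the target).

h = [5.4312, 5.3208, 6.2040, 6.1932, 0.0000, 6.0963]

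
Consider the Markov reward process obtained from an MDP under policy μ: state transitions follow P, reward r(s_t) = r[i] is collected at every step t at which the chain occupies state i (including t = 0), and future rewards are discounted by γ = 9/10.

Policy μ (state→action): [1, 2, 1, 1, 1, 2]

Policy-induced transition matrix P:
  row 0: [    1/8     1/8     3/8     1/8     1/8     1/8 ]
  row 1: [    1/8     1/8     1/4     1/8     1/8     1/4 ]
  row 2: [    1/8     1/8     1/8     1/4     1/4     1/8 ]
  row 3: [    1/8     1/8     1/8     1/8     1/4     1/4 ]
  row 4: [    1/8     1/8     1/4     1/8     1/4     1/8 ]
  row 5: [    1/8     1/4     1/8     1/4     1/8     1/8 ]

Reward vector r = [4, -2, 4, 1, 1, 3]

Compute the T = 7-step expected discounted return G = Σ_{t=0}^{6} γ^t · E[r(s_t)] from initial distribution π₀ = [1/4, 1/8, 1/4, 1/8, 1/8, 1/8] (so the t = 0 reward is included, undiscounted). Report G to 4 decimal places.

G = 10.2858

t=0: π = [0.2500, 0.1250, 0.2500, 0.1250, 0.1250, 0.1250], E[r] = 2.3750, γ^t·E[r] = 2.375000, running G = 2.375000
t=1: π = [0.1250, 0.1406, 0.2188, 0.1719, 0.1875, 0.1563], E[r] = 1.9219, γ^t·E[r] = 1.729688, running G = 4.104688
t=2: π = [0.1250, 0.1445, 0.1973, 0.1719, 0.1973, 0.1641], E[r] = 1.8613, γ^t·E[r] = 1.507676, running G = 5.612363
t=3: π = [0.1250, 0.1455, 0.1990, 0.1702, 0.1958, 0.1646], E[r] = 1.8645, γ^t·E[r] = 1.359222, running G = 6.971585
t=4: π = [0.1250, 0.1456, 0.1989, 0.1704, 0.1956, 0.1645], E[r] = 1.8640, γ^t·E[r] = 1.222939, running G = 8.194525
t=5: π = [0.1250, 0.1456, 0.1989, 0.1704, 0.1956, 0.1645], E[r] = 1.8640, γ^t·E[r] = 1.100688, running G = 9.295213
t=6: π = [0.1250, 0.1456, 0.1989, 0.1704, 0.1956, 0.1645], E[r] = 1.8640, γ^t·E[r] = 0.990605, running G = 10.285818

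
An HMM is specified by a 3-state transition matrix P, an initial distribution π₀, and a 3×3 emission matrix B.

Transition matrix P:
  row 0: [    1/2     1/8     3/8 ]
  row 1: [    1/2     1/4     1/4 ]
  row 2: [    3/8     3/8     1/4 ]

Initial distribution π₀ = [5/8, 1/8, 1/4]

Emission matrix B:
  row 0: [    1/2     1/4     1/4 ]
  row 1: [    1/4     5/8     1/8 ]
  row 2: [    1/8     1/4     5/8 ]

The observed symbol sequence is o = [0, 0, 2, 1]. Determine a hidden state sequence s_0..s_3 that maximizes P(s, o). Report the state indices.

path = [0, 0, 2, 1]

t=0: δ = [3.125e-01, 3.125e-02, 3.125e-02]  (obs o_0=0)
t=1: δ = [7.812e-02, 9.766e-03, 1.465e-02]  ψ = [0, 0, 0]  (obs o_1=0)
t=2: δ = [9.766e-03, 1.221e-03, 1.831e-02]  ψ = [0, 0, 0]  (obs o_2=2)
t=3: δ = [1.717e-03, 4.292e-03, 1.144e-03]  ψ = [2, 2, 2]  (obs o_3=1)
backtrack: best end state = 1; path = [0, 0, 2, 1]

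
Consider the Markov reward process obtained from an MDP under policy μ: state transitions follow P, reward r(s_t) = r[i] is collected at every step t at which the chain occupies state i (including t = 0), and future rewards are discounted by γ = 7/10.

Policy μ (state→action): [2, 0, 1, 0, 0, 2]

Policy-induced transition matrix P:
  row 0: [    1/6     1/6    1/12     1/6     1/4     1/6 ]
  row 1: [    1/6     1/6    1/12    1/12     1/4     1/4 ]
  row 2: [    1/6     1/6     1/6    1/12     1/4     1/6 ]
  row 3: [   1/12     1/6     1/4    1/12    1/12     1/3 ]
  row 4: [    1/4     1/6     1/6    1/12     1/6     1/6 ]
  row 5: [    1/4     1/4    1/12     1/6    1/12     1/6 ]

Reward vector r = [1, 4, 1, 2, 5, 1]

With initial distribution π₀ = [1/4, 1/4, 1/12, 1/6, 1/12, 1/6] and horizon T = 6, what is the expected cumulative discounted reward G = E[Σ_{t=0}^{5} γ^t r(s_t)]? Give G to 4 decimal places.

t=0: π = [0.2500, 0.2500, 0.0833, 0.1667, 0.0833, 0.1667], E[r] = 2.2500, γ^t·E[r] = 2.250000, running G = 2.250000
t=1: π = [0.1736, 0.1806, 0.1250, 0.1181, 0.1875, 0.2153], E[r] = 2.4097, γ^t·E[r] = 1.686806, running G = 3.936806
t=2: π = [0.1904, 0.1846, 0.1291, 0.1157, 0.1788, 0.2014], E[r] = 2.3848, γ^t·E[r] = 1.168571, running G = 5.105376
t=3: π = [0.1887, 0.1834, 0.1283, 0.1160, 0.1822, 0.2013], E[r] = 2.3953, γ^t·E[r] = 0.821589, running G = 5.926965
t=4: π = [0.1890, 0.1834, 0.1285, 0.1158, 0.1819, 0.2013], E[r] = 2.3939, γ^t·E[r] = 0.574770, running G = 6.501735
t=5: π = [0.1889, 0.1834, 0.1285, 0.1159, 0.1820, 0.2013], E[r] = 2.3941, γ^t·E[r] = 0.402380, running G = 6.904114

G = 6.9041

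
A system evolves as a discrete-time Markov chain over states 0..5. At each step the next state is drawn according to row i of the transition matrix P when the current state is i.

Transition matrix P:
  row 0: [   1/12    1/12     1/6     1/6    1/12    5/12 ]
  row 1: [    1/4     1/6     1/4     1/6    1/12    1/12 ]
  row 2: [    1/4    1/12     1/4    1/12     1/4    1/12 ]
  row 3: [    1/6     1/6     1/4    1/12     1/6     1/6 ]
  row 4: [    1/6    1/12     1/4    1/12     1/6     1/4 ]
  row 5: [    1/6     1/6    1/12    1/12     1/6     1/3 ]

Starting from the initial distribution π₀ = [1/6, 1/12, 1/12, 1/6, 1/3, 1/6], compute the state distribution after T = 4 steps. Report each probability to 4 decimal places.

t=0: π = [0.1667, 0.0833, 0.0833, 0.1667, 0.3333, 0.1667]
t=1: π = [0.1667, 0.1181, 0.2083, 0.1042, 0.1528, 0.2500]
t=2: π = [0.1800, 0.1227, 0.1944, 0.1071, 0.1603, 0.2355]
t=3: π = [0.1781, 0.1221, 0.1957, 0.1086, 0.1576, 0.2378]
t=4: π = [0.1783, 0.1224, 0.1955, 0.1084, 0.1580, 0.2375]

π = [0.1783, 0.1224, 0.1955, 0.1084, 0.1580, 0.2375]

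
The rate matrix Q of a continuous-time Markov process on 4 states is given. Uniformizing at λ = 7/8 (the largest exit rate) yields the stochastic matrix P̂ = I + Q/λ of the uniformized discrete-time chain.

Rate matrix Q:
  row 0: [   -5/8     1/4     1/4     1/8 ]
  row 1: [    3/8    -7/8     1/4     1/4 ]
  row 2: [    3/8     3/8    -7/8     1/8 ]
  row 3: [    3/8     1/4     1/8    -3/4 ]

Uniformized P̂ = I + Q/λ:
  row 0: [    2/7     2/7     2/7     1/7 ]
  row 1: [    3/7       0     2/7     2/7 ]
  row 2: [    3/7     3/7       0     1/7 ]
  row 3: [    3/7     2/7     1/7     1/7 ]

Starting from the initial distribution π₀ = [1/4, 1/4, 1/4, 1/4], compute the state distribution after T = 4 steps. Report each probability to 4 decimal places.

π = [0.3749, 0.2438, 0.2031, 0.1782]

t=0: π = [0.2500, 0.2500, 0.2500, 0.2500]
t=1: π = [0.3929, 0.2500, 0.1786, 0.1786]
t=2: π = [0.3724, 0.2398, 0.2092, 0.1786]
t=3: π = [0.3754, 0.2471, 0.2004, 0.1771]
t=4: π = [0.3749, 0.2438, 0.2031, 0.1782]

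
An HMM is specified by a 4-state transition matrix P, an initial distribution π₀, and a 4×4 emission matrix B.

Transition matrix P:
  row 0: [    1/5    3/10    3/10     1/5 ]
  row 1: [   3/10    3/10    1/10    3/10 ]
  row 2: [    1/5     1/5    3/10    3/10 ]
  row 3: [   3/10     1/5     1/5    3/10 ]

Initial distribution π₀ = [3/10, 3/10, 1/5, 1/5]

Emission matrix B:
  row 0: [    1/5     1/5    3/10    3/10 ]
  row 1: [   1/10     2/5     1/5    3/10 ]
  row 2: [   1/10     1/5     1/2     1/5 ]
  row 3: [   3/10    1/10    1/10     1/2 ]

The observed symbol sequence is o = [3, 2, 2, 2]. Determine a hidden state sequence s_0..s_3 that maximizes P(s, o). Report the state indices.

path = [0, 2, 2, 2]

t=0: δ = [9.000e-02, 9.000e-02, 4.000e-02, 1.000e-01]  (obs o_0=3)
t=1: δ = [9.000e-03, 5.400e-03, 1.350e-02, 3.000e-03]  ψ = [3, 0, 0, 3]  (obs o_1=2)
t=2: δ = [8.100e-04, 5.400e-04, 2.025e-03, 4.050e-04]  ψ = [2, 0, 2, 2]  (obs o_2=2)
t=3: δ = [1.215e-04, 8.100e-05, 3.037e-04, 6.075e-05]  ψ = [2, 2, 2, 2]  (obs o_3=2)
backtrack: best end state = 2; path = [0, 2, 2, 2]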